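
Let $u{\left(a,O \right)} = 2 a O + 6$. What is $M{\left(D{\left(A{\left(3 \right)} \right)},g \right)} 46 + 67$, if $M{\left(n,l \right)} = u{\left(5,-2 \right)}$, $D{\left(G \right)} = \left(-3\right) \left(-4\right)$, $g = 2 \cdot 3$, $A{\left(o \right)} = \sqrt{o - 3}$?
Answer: $-577$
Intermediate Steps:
$u{\left(a,O \right)} = 6 + 2 O a$ ($u{\left(a,O \right)} = 2 O a + 6 = 6 + 2 O a$)
$A{\left(o \right)} = \sqrt{-3 + o}$
$g = 6$
$D{\left(G \right)} = 12$
$M{\left(n,l \right)} = -14$ ($M{\left(n,l \right)} = 6 + 2 \left(-2\right) 5 = 6 - 20 = -14$)
$M{\left(D{\left(A{\left(3 \right)} \right)},g \right)} 46 + 67 = \left(-14\right) 46 + 67 = -644 + 67 = -577$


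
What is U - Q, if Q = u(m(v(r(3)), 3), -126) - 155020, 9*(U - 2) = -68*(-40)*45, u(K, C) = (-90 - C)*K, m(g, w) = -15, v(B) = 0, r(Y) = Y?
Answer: 169162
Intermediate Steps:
u(K, C) = K*(-90 - C)
U = 13602 (U = 2 + (-68*(-40)*45)/9 = 2 + (2720*45)/9 = 2 + (1/9)*122400 = 2 + 13600 = 13602)
Q = -155560 (Q = -1*(-15)*(90 - 126) - 155020 = -1*(-15)*(-36) - 155020 = -540 - 155020 = -155560)
U - Q = 13602 - 1*(-155560) = 13602 + 155560 = 169162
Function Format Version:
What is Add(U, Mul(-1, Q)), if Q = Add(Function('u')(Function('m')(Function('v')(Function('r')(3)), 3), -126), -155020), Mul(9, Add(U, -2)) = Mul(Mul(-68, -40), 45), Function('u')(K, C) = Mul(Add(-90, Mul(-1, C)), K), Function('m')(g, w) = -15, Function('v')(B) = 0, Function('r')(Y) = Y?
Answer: 169162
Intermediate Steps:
Function('u')(K, C) = Mul(K, Add(-90, Mul(-1, C)))
U = 13602 (U = Add(2, Mul(Rational(1, 9), Mul(Mul(-68, -40), 45))) = Add(2, Mul(Rational(1, 9), Mul(2720, 45))) = Add(2, Mul(Rational(1, 9), 122400)) = Add(2, 13600) = 13602)
Q = -155560 (Q = Add(Mul(-1, -15, Add(90, -126)), -155020) = Add(Mul(-1, -15, -36), -155020) = Add(-540, -155020) = -155560)
Add(U, Mul(-1, Q)) = Add(13602, Mul(-1, -155560)) = Add(13602, 155560) = 169162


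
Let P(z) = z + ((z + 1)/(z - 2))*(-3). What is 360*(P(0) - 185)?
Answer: -66060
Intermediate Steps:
P(z) = z - 3*(1 + z)/(-2 + z) (P(z) = z + ((1 + z)/(-2 + z))*(-3) = z - 3*(1 + z)/(-2 + z))
360*(P(0) - 185) = 360*((-3 + 0² - 5*0)/(-2 + 0) - 185) = 360*((-3 + 0 + 0)/(-2) - 185) = 360*(-½*(-3) - 185) = 360*(3/2 - 185) = 360*(-367/2) = -66060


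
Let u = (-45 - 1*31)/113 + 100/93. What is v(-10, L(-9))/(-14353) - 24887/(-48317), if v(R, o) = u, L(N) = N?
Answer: 3753643015955/7287927405609 ≈ 0.51505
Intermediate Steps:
u = 4232/10509 (u = (-45 - 31)*(1/113) + 100*(1/93) = -76*1/113 + 100/93 = -76/113 + 100/93 = 4232/10509 ≈ 0.40270)
v(R, o) = 4232/10509
v(-10, L(-9))/(-14353) - 24887/(-48317) = (4232/10509)/(-14353) - 24887/(-48317) = (4232/10509)*(-1/14353) - 24887*(-1/48317) = -4232/150835677 + 24887/48317 = 3753643015955/7287927405609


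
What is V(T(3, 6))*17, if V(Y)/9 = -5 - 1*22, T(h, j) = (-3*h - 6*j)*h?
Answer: -4131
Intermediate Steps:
T(h, j) = h*(-6*j - 3*h) (T(h, j) = (-6*j - 3*h)*h = h*(-6*j - 3*h))
V(Y) = -243 (V(Y) = 9*(-5 - 1*22) = 9*(-5 - 22) = 9*(-27) = -243)
V(T(3, 6))*17 = -243*17 = -4131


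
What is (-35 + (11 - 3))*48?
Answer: -1296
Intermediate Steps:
(-35 + (11 - 3))*48 = (-35 + 8)*48 = -27*48 = -1296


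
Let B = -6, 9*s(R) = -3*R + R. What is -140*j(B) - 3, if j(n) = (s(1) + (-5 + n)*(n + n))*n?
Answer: 332071/3 ≈ 1.1069e+5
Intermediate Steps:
s(R) = -2*R/9 (s(R) = (-3*R + R)/9 = (-2*R)/9 = -2*R/9)
j(n) = n*(-2/9 + 2*n*(-5 + n)) (j(n) = (-2/9*1 + (-5 + n)*(n + n))*n = (-2/9 + (-5 + n)*(2*n))*n = (-2/9 + 2*n*(-5 + n))*n = n*(-2/9 + 2*n*(-5 + n)))
-140*j(B) - 3 = -280*(-6)*(-1 - 45*(-6) + 9*(-6)²)/9 - 3 = -280*(-6)*(-1 + 270 + 9*36)/9 - 3 = -280*(-6)*(-1 + 270 + 324)/9 - 3 = -280*(-6)*593/9 - 3 = -140*(-2372/3) - 3 = 332080/3 - 3 = 332071/3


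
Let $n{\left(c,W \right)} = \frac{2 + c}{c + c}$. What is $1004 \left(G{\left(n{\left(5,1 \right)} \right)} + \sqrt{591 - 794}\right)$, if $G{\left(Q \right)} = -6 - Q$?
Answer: $- \frac{33634}{5} + 1004 i \sqrt{203} \approx -6726.8 + 14305.0 i$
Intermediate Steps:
$n{\left(c,W \right)} = \frac{2 + c}{2 c}$
$1004 \left(G{\left(n{\left(5,1 \right)} \right)} + \sqrt{591 - 794}\right) = 1004 \left(\left(-6 - \frac{2 + 5}{2 \cdot 5}\right) + \sqrt{591 - 794}\right) = 1004 \left(\left(-6 - \frac{1}{2} \cdot \frac{1}{5} \cdot 7\right) + \sqrt{-203}\right) = 1004 \left(\left(-6 - \frac{7}{10}\right) + i \sqrt{203}\right) = 1004 \left(- \frac{67}{10} + i \sqrt{203}\right) = - \frac{33634}{5} + 1004 i \sqrt{203}$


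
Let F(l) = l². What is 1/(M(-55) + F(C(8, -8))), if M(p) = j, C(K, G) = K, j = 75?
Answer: 1/139 ≈ 0.0071942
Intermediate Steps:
M(p) = 75
1/(M(-55) + F(C(8, -8))) = 1/(75 + 8²) = 1/(75 + 64) = 1/139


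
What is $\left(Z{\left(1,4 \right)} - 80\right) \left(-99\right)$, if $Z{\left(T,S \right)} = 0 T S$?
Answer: $7920$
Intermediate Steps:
$Z{\left(T,S \right)} = 0$ ($Z{\left(T,S \right)} = 0 S = 0$)
$\left(Z{\left(1,4 \right)} - 80\right) \left(-99\right) = \left(0 - 80\right) \left(-99\right) = \left(-80\right) \left(-99\right) = 7920$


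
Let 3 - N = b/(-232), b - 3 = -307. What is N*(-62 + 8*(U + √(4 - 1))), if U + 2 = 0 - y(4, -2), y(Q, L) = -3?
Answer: -2646/29 + 392*√3/29 ≈ -67.829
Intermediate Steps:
b = -304 (b = 3 - 307 = -304)
U = 1 (U = -2 + (0 - 1*(-3)) = -2 + (0 + 3) = -2 + 3 = 1)
N = 49/29 (N = 3 - (-304)/(-232) = 3 - (-304)*(-1)/232 = 3 - 1*38/29 = 3 - 38/29 = 49/29 ≈ 1.6897)
N*(-62 + 8*(U + √(4 - 1))) = 49*(-62 + 8*(1 + √(4 - 1)))/29 = 49*(-62 + 8*(1 + √3))/29 = 49*(-62 + (8 + 8*√3))/29 = 49*(-54 + 8*√3)/29 = -2646/29 + 392*√3/29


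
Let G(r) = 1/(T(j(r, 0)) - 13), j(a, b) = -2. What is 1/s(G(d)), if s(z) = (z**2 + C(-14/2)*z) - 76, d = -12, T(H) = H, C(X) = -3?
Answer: -225/17054 ≈ -0.013193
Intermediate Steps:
G(r) = -1/15 (G(r) = 1/(-2 - 13) = 1/(-15) = -1/15)
s(z) = -76 + z**2 - 3*z (s(z) = (z**2 - 3*z) - 76 = -76 + z**2 - 3*z)
1/s(G(d)) = 1/(-76 + (-1/15)**2 - 3*(-1/15)) = 1/(-76 + 1/225 + 1/5) = 1/(-17054/225) = -225/17054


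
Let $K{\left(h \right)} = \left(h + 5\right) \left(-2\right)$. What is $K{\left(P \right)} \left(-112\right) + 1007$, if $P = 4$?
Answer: $3023$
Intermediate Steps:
$K{\left(h \right)} = -10 - 2 h$ ($K{\left(h \right)} = \left(5 + h\right) \left(-2\right) = -10 - 2 h$)
$K{\left(P \right)} \left(-112\right) + 1007 = \left(-10 - 8\right) \left(-112\right) + 1007 = \left(-18\right) \left(-112\right) + 1007 = 2016 + 1007 = 3023$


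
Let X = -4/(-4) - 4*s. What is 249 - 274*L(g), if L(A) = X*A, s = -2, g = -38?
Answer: 93957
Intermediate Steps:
X = 9 (X = -4/(-4) - 4*(-2) = -4*(-¼) + 8 = 1 + 8 = 9)
L(A) = 9*A
249 - 274*L(g) = 249 - 2466*(-38) = 249 - 274*(-342) = 249 + 93708 = 93957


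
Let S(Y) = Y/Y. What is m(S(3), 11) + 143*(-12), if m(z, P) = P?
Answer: -1705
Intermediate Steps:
S(Y) = 1
m(S(3), 11) + 143*(-12) = 11 + 143*(-12) = 11 - 1716 = -1705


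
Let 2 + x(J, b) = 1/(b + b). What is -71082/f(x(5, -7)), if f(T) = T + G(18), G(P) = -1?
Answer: 995148/43 ≈ 23143.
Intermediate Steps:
x(J, b) = -2 + 1/(2*b) (x(J, b) = -2 + 1/(b + b) = -2 + 1/(2*b))
f(T) = -1 + T (f(T) = T - 1 = -1 + T)
-71082/f(x(5, -7)) = -71082/(-1 + (-2 + (½)/(-7))) = -71082/(-1 + (-2 + (½)*(-⅐))) = -71082/(-1 + (-2 - 1/14)) = -71082/(-1 - 29/14) = -71082/(-43/14) = -71082*(-14/43) = 995148/43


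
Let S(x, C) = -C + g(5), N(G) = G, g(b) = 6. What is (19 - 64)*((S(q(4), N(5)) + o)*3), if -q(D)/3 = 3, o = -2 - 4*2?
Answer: 1215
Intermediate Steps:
o = -10 (o = -2 - 8 = -10)
q(D) = -9 (q(D) = -3*3 = -9)
S(x, C) = 6 - C (S(x, C) = -C + 6 = 6 - C)
(19 - 64)*((S(q(4), N(5)) + o)*3) = (19 - 64)*(((6 - 1*5) - 10)*3) = -45*((6 - 5) - 10)*3 = -45*(1 - 10)*3 = -(-405)*3 = -45*(-27) = 1215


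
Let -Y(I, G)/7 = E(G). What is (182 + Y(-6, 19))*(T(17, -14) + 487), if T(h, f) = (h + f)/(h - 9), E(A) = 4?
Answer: 300223/4 ≈ 75056.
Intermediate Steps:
Y(I, G) = -28 (Y(I, G) = -7*4 = -28)
T(h, f) = (f + h)/(-9 + h)
(182 + Y(-6, 19))*(T(17, -14) + 487) = (182 - 28)*((-14 + 17)/(-9 + 17) + 487) = 154*(3/8 + 487) = 154*(3899/8) = 300223/4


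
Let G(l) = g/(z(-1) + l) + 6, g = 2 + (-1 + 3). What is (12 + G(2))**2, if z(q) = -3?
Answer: 196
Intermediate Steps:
g = 4 (g = 2 + 2 = 4)
G(l) = 6 + 4/(-3 + l) (G(l) = 4/(-3 + l) + 6 = 6 + 4/(-3 + l))
(12 + G(2))**2 = (12 + 2*(-7 + 3*2)/(-3 + 2))**2 = (12 + 2*(-7 + 6)/(-1))**2 = (12 + 2*(-1)*(-1))**2 = (12 + 2)**2 = 14**2 = 196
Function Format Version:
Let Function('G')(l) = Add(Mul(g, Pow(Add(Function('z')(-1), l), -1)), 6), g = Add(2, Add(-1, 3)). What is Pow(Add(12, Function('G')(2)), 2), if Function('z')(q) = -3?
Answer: 196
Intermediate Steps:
g = 4 (g = Add(2, 2) = 4)
Function('G')(l) = Add(6, Mul(4, Pow(Add(-3, l), -1))) (Function('G')(l) = Add(Mul(4, Pow(Add(-3, l), -1)), 6) = Add(6, Mul(4, Pow(Add(-3, l), -1))))
Pow(Add(12, Function('G')(2)), 2) = Pow(Add(12, Mul(2, Pow(Add(-3, 2), -1), Add(-7, Mul(3, 2)))), 2) = Pow(Add(12, Mul(2, Pow(-1, -1), Add(-7, 6))), 2) = Pow(Add(12, Mul(2, -1, -1)), 2) = Pow(Add(12, 2), 2) = Pow(14, 2) = 196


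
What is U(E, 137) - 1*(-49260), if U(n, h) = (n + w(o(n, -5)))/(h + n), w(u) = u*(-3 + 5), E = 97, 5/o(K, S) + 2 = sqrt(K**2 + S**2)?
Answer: 3623300531/73554 + sqrt(9434)/220662 ≈ 49260.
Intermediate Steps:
o(K, S) = 5/(-2 + sqrt(K**2 + S**2))
w(u) = 2*u (w(u) = u*2 = 2*u)
U(n, h) = (n + 10/(-2 + sqrt(25 + n**2)))/(h + n) (U(n, h) = (n + 2*(5/(-2 + sqrt(n**2 + (-5)**2))))/(h + n) = (n + 2*(5/(-2 + sqrt(n**2 + 25))))/(h + n) = (n + 2*(5/(-2 + sqrt(25 + n**2))))/(h + n) = (n + 10/(-2 + sqrt(25 + n**2)))/(h + n))
U(E, 137) - 1*(-49260) = (10 + 97*(-2 + sqrt(25 + 97**2)))/((-2 + sqrt(25 + 97**2))*(137 + 97)) - 1*(-49260) = (10 + 97*(-2 + sqrt(25 + 9409)))/(-2 + sqrt(25 + 9409)*234) + 49260 = (1/234)*(10 + 97*(-2 + sqrt(9434)))/(-2 + sqrt(9434)) + 49260 = (1/234)*(10 + (-194 + 97*sqrt(9434)))/(-2 + sqrt(9434)) + 49260 = (1/234)*(-184 + 97*sqrt(9434))/(-2 + sqrt(9434)) + 49260 = (-184 + 97*sqrt(9434))/(234*(-2 + sqrt(9434))) + 49260 = 49260 + (-184 + 97*sqrt(9434))/(234*(-2 + sqrt(9434)))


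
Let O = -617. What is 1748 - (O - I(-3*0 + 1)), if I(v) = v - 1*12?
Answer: 2354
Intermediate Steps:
I(v) = -12 + v (I(v) = v - 12 = -12 + v)
1748 - (O - I(-3*0 + 1)) = 1748 - (-617 - (-12 + (-3*0 + 1))) = 1748 - (-617 - (-12 + (0 + 1))) = 1748 - (-617 - (-12 + 1)) = 1748 - (-617 - 1*(-11)) = 1748 - (-617 + 11) = 1748 - 1*(-606) = 1748 + 606 = 2354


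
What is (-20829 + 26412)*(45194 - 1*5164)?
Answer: 223487490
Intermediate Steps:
(-20829 + 26412)*(45194 - 1*5164) = 5583*(45194 - 5164) = 5583*40030 = 223487490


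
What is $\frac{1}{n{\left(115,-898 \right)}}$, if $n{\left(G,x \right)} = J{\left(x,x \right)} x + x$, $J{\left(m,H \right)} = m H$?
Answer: $- \frac{1}{724151690} \approx -1.3809 \cdot 10^{-9}$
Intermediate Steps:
$J{\left(m,H \right)} = H m$
$n{\left(G,x \right)} = x + x^{3}$ ($n{\left(G,x \right)} = x x x + x = x^{2} x + x = x^{3} + x = x + x^{3}$)
$\frac{1}{n{\left(115,-898 \right)}} = \frac{1}{-898 + \left(-898\right)^{3}} = \frac{1}{-898 - 724150792} = \frac{1}{-724151690} = - \frac{1}{724151690}$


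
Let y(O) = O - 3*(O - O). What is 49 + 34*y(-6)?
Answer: -155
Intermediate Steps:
y(O) = O (y(O) = O - 3*0 = O + 0 = O)
49 + 34*y(-6) = 49 + 34*(-6) = 49 - 204 = -155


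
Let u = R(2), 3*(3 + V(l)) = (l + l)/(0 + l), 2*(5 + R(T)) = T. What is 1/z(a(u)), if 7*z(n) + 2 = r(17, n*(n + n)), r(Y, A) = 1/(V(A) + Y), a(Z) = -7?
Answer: -308/85 ≈ -3.6235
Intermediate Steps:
R(T) = -5 + T/2
V(l) = -7/3 (V(l) = -3 + ((l + l)/(0 + l))/3 = -3 + ((2*l)/l)/3 = -3 + (1/3)*2 = -3 + 2/3 = -7/3)
u = -4 (u = -5 + (1/2)*2 = -5 + 1 = -4)
r(Y, A) = 1/(-7/3 + Y)
z(n) = -85/308 (z(n) = -2/7 + (3/(-7 + 3*17))/7 = -2/7 + (3/(-7 + 51))/7 = -2/7 + (3/44)/7 = -2/7 + (3*(1/44))/7 = -2/7 + (1/7)*(3/44) = -2/7 + 3/308 = -85/308)
1/z(a(u)) = 1/(-85/308) = -308/85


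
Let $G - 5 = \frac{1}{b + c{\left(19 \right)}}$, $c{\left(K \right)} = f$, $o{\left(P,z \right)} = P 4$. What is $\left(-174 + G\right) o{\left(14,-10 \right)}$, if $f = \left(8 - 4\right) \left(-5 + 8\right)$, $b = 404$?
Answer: $- \frac{492121}{52} \approx -9463.9$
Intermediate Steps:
$o{\left(P,z \right)} = 4 P$
$f = 12$ ($f = 4 \cdot 3 = 12$)
$c{\left(K \right)} = 12$
$G = \frac{2081}{416}$ ($G = 5 + \frac{1}{404 + 12} = 5 + \frac{1}{416} = \frac{2081}{416} \approx 5.0024$)
$\left(-174 + G\right) o{\left(14,-10 \right)} = \left(-174 + \frac{2081}{416}\right) 4 \cdot 14 = \left(- \frac{70303}{416}\right) 56 = - \frac{492121}{52}$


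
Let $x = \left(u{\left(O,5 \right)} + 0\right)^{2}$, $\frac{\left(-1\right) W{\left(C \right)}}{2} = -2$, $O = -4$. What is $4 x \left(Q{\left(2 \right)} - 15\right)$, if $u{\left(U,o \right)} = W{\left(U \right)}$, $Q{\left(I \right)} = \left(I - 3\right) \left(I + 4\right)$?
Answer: $-1344$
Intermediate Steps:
$W{\left(C \right)} = 4$ ($W{\left(C \right)} = \left(-2\right) \left(-2\right) = 4$)
$Q{\left(I \right)} = \left(-3 + I\right) \left(4 + I\right)$
$u{\left(U,o \right)} = 4$
$x = 16$ ($x = \left(4 + 0\right)^{2} = 4^{2} = 16$)
$4 x \left(Q{\left(2 \right)} - 15\right) = 4 \cdot 16 \left(\left(-12 + 2 + 2^{2}\right) - 15\right) = 64 \left(\left(-12 + 2 + 4\right) - 15\right) = 64 \left(-6 - 15\right) = 64 \left(-21\right) = -1344$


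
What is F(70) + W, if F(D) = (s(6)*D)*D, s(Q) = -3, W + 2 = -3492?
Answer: -18194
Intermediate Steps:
W = -3494 (W = -2 - 3492 = -3494)
F(D) = -3*D**2 (F(D) = (-3*D)*D = -3*D**2)
F(70) + W = -3*70**2 - 3494 = -3*4900 - 3494 = -14700 - 3494 = -18194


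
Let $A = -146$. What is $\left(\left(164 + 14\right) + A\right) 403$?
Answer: $12896$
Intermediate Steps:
$\left(\left(164 + 14\right) + A\right) 403 = \left(\left(164 + 14\right) - 146\right) 403 = \left(178 - 146\right) 403 = 32 \cdot 403 = 12896$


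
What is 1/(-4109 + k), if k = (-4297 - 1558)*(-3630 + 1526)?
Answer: 1/12314811 ≈ 8.1203e-8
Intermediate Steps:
k = 12318920 (k = -5855*(-2104) = 12318920)
1/(-4109 + k) = 1/(-4109 + 12318920) = 1/12314811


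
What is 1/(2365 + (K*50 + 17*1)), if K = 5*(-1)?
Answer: 1/2132 ≈ 0.00046904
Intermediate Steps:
K = -5
1/(2365 + (K*50 + 17*1)) = 1/(2365 + (-5*50 + 17*1)) = 1/(2365 + (-250 + 17)) = 1/(2365 - 233) = 1/2132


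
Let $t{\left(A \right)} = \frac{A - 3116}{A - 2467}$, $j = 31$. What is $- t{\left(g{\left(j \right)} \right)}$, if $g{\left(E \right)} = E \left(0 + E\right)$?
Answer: $- \frac{2155}{1506} \approx -1.4309$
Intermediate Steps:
$g{\left(E \right)} = E^{2}$ ($g{\left(E \right)} = E E = E^{2}$)
$t{\left(A \right)} = \frac{-3116 + A}{-2467 + A}$
$- t{\left(g{\left(j \right)} \right)} = - \frac{-3116 + 31^{2}}{-2467 + 31^{2}} = - \frac{-3116 + 961}{-2467 + 961} = - \frac{-2155}{-1506} = - \frac{\left(-1\right) \left(-2155\right)}{1506} = \left(-1\right) \frac{2155}{1506} = - \frac{2155}{1506}$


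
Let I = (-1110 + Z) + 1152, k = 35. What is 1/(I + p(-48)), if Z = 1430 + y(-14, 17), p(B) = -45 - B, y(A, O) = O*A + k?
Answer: 1/1272 ≈ 0.00078616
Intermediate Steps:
y(A, O) = 35 + A*O (y(A, O) = O*A + 35 = A*O + 35 = 35 + A*O)
Z = 1227 (Z = 1430 + (35 - 14*17) = 1430 + (35 - 238) = 1430 - 203 = 1227)
I = 1269 (I = (-1110 + 1227) + 1152 = 117 + 1152 = 1269)
1/(I + p(-48)) = 1/(1269 + (-45 - 1*(-48))) = 1/(1269 + (-45 + 48)) = 1/(1269 + 3) = 1/1272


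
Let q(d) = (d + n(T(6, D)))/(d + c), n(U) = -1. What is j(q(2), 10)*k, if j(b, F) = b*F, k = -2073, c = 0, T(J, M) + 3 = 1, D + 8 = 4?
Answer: -10365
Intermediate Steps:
D = -4 (D = -8 + 4 = -4)
T(J, M) = -2 (T(J, M) = -3 + 1 = -2)
q(d) = (-1 + d)/d (q(d) = (d - 1)/(d + 0) = (-1 + d)/d)
j(b, F) = F*b
j(q(2), 10)*k = (10*((-1 + 2)/2))*(-2073) = (10*((½)*1))*(-2073) = (10*(½))*(-2073) = 5*(-2073) = -10365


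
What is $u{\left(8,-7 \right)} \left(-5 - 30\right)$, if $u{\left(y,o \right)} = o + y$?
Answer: $-35$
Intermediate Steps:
$u{\left(8,-7 \right)} \left(-5 - 30\right) = \left(-7 + 8\right) \left(-5 - 30\right) = 1 \left(-35\right) = -35$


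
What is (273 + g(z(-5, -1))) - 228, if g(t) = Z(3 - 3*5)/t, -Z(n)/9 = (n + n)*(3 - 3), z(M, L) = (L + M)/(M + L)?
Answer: 45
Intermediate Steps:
z(M, L) = 1 (z(M, L) = (L + M)/(L + M) = 1)
Z(n) = 0 (Z(n) = -9*(n + n)*(3 - 3) = -9*2*n*0 = -9*0 = 0)
g(t) = 0 (g(t) = 0/t = 0)
(273 + g(z(-5, -1))) - 228 = (273 + 0) - 228 = 273 - 228 = 45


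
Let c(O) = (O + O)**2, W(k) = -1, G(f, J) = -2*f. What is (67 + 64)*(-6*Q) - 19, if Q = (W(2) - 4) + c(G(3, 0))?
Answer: -109273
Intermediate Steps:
c(O) = 4*O**2 (c(O) = (2*O)**2 = 4*O**2)
Q = 139 (Q = (-1 - 4) + 4*(-2*3)**2 = -5 + 4*(-6)**2 = -5 + 4*36 = -5 + 144 = 139)
(67 + 64)*(-6*Q) - 19 = (67 + 64)*(-6*139) - 19 = 131*(-834) - 19 = -109254 - 19 = -109273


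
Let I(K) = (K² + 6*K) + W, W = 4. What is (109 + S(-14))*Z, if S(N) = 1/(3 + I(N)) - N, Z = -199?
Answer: -2912962/119 ≈ -24479.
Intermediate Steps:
I(K) = 4 + K² + 6*K (I(K) = (K² + 6*K) + 4 = 4 + K² + 6*K)
S(N) = 1/(7 + N² + 6*N) - N (S(N) = 1/(3 + (4 + N² + 6*N)) - N = 1/(7 + N² + 6*N) - N)
(109 + S(-14))*Z = (109 + (1 - 1*(-14)³ - 7*(-14) - 6*(-14)²)/(7 + (-14)² + 6*(-14)))*(-199) = (109 + (1 - 1*(-2744) + 98 - 6*196)/(7 + 196 - 84))*(-199) = (109 + (1 + 2744 + 98 - 1176)/119)*(-199) = (109 + (1/119)*1667)*(-199) = (109 + 1667/119)*(-199) = (14638/119)*(-199) = -2912962/119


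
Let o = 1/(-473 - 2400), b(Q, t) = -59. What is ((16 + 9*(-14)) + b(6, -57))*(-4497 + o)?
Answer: 12919882/17 ≈ 7.5999e+5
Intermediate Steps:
o = -1/2873 (o = 1/(-2873) = -1/2873 ≈ -0.00034807)
((16 + 9*(-14)) + b(6, -57))*(-4497 + o) = ((16 + 9*(-14)) - 59)*(-4497 - 1/2873) = ((16 - 126) - 59)*(-12919882/2873) = (-110 - 59)*(-12919882/2873) = -169*(-12919882/2873) = 12919882/17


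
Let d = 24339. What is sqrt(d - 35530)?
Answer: 19*I*sqrt(31) ≈ 105.79*I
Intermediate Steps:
sqrt(d - 35530) = sqrt(24339 - 35530) = sqrt(-11191) = 19*I*sqrt(31)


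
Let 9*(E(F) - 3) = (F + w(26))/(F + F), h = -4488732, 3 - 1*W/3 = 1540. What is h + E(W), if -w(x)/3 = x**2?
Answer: -124185174301/27666 ≈ -4.4887e+6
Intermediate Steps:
w(x) = -3*x**2
W = -4611 (W = 9 - 3*1540 = 9 - 4620 = -4611)
E(F) = 3 + (-2028 + F)/(18*F) (E(F) = 3 + ((F - 3*26**2)/(F + F))/9 = 3 + ((F - 3*676)/((2*F)))/9 = 3 + ((F - 2028)*(1/(2*F)))/9 = 3 + ((-2028 + F)*(1/(2*F)))/9 = 3 + ((-2028 + F)/(2*F))/9 = 3 + (-2028 + F)/(18*F))
h + E(W) = -4488732 + (1/18)*(-2028 + 55*(-4611))/(-4611) = -4488732 + (1/18)*(-1/4611)*(-2028 - 253605) = -4488732 + (1/18)*(-1/4611)*(-255633) = -4488732 + 85211/27666 = -124185174301/27666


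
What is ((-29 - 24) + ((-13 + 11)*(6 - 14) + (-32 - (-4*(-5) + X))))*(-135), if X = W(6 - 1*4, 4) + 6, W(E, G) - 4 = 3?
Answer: 13770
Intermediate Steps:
W(E, G) = 7 (W(E, G) = 4 + 3 = 7)
X = 13 (X = 7 + 6 = 13)
((-29 - 24) + ((-13 + 11)*(6 - 14) + (-32 - (-4*(-5) + X))))*(-135) = ((-29 - 24) + ((-13 + 11)*(6 - 14) + (-32 - (-4*(-5) + 13))))*(-135) = (-53 + (-2*(-8) + (-32 - (20 + 13))))*(-135) = (-53 + (16 + (-32 - 1*33)))*(-135) = (-53 + (16 + (-32 - 33)))*(-135) = (-53 + (16 - 65))*(-135) = (-53 - 49)*(-135) = -102*(-135) = 13770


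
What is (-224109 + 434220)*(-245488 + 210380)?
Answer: -7376576988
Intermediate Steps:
(-224109 + 434220)*(-245488 + 210380) = 210111*(-35108) = -7376576988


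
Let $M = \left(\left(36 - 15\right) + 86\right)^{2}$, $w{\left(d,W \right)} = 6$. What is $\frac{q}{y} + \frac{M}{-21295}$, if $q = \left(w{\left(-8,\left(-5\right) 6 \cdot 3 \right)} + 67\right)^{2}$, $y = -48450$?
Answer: $- \frac{133637021}{206348550} \approx -0.64763$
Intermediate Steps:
$q = 5329$ ($q = \left(6 + 67\right)^{2} = 73^{2} = 5329$)
$M = 11449$ ($M = \left(21 + 86\right)^{2} = 107^{2} = 11449$)
$\frac{q}{y} + \frac{M}{-21295} = \frac{5329}{-48450} + \frac{11449}{-21295} = 5329 \left(- \frac{1}{48450}\right) + 11449 \left(- \frac{1}{21295}\right) = - \frac{5329}{48450} - \frac{11449}{21295} = - \frac{133637021}{206348550}$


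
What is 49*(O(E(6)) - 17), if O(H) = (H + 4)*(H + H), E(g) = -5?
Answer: -343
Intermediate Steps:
O(H) = 2*H*(4 + H) (O(H) = (4 + H)*(2*H) = 2*H*(4 + H))
49*(O(E(6)) - 17) = 49*(2*(-5)*(4 - 5) - 17) = 49*(2*(-5)*(-1) - 17) = 49*(10 - 17) = 49*(-7) = -343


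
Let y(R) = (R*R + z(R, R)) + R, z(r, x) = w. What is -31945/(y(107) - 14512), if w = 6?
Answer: 6389/590 ≈ 10.829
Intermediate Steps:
z(r, x) = 6
y(R) = 6 + R + R**2 (y(R) = (R*R + 6) + R = (R**2 + 6) + R = (6 + R**2) + R = 6 + R + R**2)
-31945/(y(107) - 14512) = -31945/((6 + 107 + 107**2) - 14512) = -31945/((6 + 107 + 11449) - 14512) = -31945/(11562 - 14512) = -31945/(-2950) = -31945*(-1/2950) = 6389/590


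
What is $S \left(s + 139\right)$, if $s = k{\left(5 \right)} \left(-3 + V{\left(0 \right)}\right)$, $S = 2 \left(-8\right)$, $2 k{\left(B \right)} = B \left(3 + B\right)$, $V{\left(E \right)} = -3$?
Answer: $-304$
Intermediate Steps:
$k{\left(B \right)} = \frac{B \left(3 + B\right)}{2}$
$S = -16$
$s = -120$ ($s = \frac{1}{2} \cdot 5 \left(3 + 5\right) \left(-3 - 3\right) = \frac{1}{2} \cdot 5 \cdot 8 \left(-6\right) = 20 \left(-6\right) = -120$)
$S \left(s + 139\right) = - 16 \left(-120 + 139\right) = \left(-16\right) 19 = -304$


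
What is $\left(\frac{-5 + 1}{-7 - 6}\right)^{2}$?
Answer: $\frac{16}{169} \approx 0.094675$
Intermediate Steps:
$\left(\frac{-5 + 1}{-7 - 6}\right)^{2} = \left(- \frac{4}{-13}\right)^{2} = \left(\left(-4\right) \left(- \frac{1}{13}\right)\right)^{2} = \left(\frac{4}{13}\right)^{2} = \frac{16}{169}$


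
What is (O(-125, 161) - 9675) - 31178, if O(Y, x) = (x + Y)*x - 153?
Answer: -35210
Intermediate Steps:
O(Y, x) = -153 + x*(Y + x) (O(Y, x) = (Y + x)*x - 153 = x*(Y + x) - 153 = -153 + x*(Y + x))
(O(-125, 161) - 9675) - 31178 = ((-153 + 161² - 125*161) - 9675) - 31178 = ((-153 + 25921 - 20125) - 9675) - 31178 = (5643 - 9675) - 31178 = -4032 - 31178 = -35210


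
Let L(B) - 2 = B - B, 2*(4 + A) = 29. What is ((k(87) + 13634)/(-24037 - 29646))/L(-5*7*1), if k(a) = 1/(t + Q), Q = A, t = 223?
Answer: -3183540/25069961 ≈ -0.12699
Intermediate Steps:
A = 21/2 (A = -4 + (½)*29 = -4 + 29/2 = 21/2 ≈ 10.500)
Q = 21/2 ≈ 10.500
k(a) = 2/467 (k(a) = 1/(223 + 21/2) = 1/(467/2) = 2/467)
L(B) = 2 (L(B) = 2 + (B - B) = 2 + 0 = 2)
((k(87) + 13634)/(-24037 - 29646))/L(-5*7*1) = ((2/467 + 13634)/(-24037 - 29646))/2 = ((6367080/467)/(-53683))*(½) = ((6367080/467)*(-1/53683))*(½) = -6367080/25069961*½ = -3183540/25069961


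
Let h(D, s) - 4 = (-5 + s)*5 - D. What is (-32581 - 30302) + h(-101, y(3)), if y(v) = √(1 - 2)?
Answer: -62803 + 5*I ≈ -62803.0 + 5.0*I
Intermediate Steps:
y(v) = I (y(v) = √(-1) = I)
h(D, s) = -21 - D + 5*s (h(D, s) = 4 + ((-5 + s)*5 - D) = 4 + ((-25 + 5*s) - D) = 4 + (-25 - D + 5*s) = -21 - D + 5*s)
(-32581 - 30302) + h(-101, y(3)) = (-32581 - 30302) + (-21 - 1*(-101) + 5*I) = -62883 + (-21 + 101 + 5*I) = -62883 + (80 + 5*I) = -62803 + 5*I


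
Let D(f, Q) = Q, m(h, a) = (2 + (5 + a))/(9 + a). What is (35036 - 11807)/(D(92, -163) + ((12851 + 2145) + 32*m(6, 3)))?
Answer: 69687/44579 ≈ 1.5632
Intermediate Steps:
m(h, a) = (7 + a)/(9 + a)
(35036 - 11807)/(D(92, -163) + ((12851 + 2145) + 32*m(6, 3))) = (35036 - 11807)/(-163 + ((12851 + 2145) + 32*((7 + 3)/(9 + 3)))) = 23229/(-163 + (14996 + 32*(10/12))) = 23229/(-163 + (14996 + 32*((1/12)*10))) = 23229/(-163 + (14996 + 32*(⅚))) = 23229/(-163 + (14996 + 80/3)) = 23229/(-163 + 45068/3) = 23229/(44579/3) = 23229*(3/44579) = 69687/44579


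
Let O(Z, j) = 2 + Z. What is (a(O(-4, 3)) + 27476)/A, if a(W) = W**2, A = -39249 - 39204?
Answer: -9160/26151 ≈ -0.35027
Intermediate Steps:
A = -78453
(a(O(-4, 3)) + 27476)/A = ((2 - 4)**2 + 27476)/(-78453) = ((-2)**2 + 27476)*(-1/78453) = (4 + 27476)*(-1/78453) = 27480*(-1/78453) = -9160/26151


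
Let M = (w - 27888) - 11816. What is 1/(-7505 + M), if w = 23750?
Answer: -1/23459 ≈ -4.2628e-5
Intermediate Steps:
M = -15954 (M = (23750 - 27888) - 11816 = -4138 - 11816 = -15954)
1/(-7505 + M) = 1/(-7505 - 15954) = 1/(-23459) = -1/23459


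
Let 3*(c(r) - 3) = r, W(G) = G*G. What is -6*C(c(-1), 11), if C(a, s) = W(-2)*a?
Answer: -64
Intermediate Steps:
W(G) = G**2
c(r) = 3 + r/3
C(a, s) = 4*a (C(a, s) = (-2)**2*a = 4*a)
-6*C(c(-1), 11) = -24*(3 + (1/3)*(-1)) = -24*(3 - 1/3) = -24*8/3 = -6*32/3 = -64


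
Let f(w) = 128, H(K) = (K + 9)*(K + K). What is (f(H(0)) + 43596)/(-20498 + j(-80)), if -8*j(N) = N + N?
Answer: -21862/10239 ≈ -2.1352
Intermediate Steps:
H(K) = 2*K*(9 + K) (H(K) = (9 + K)*(2*K) = 2*K*(9 + K))
j(N) = -N/4 (j(N) = -(N + N)/8 = -N/4)
(f(H(0)) + 43596)/(-20498 + j(-80)) = (128 + 43596)/(-20498 - ¼*(-80)) = 43724/(-20498 + 20) = 43724/(-20478) = 43724*(-1/20478) = -21862/10239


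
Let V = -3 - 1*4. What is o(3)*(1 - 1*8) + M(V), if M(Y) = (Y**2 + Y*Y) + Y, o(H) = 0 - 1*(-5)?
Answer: 56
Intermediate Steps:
V = -7 (V = -3 - 4 = -7)
o(H) = 5 (o(H) = 0 + 5 = 5)
M(Y) = Y + 2*Y**2 (M(Y) = (Y**2 + Y**2) + Y = 2*Y**2 + Y = Y + 2*Y**2)
o(3)*(1 - 1*8) + M(V) = 5*(1 - 1*8) - 7*(1 + 2*(-7)) = 5*(1 - 8) - 7*(1 - 14) = 5*(-7) - 7*(-13) = -35 + 91 = 56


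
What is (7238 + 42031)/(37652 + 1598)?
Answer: 49269/39250 ≈ 1.2553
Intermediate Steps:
(7238 + 42031)/(37652 + 1598) = 49269/39250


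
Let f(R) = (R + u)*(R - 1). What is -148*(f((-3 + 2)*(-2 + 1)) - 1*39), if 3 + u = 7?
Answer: 5772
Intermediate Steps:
u = 4 (u = -3 + 7 = 4)
f(R) = (-1 + R)*(4 + R) (f(R) = (R + 4)*(R - 1) = (4 + R)*(-1 + R) = (-1 + R)*(4 + R))
-148*(f((-3 + 2)*(-2 + 1)) - 1*39) = -148*((-4 + ((-3 + 2)*(-2 + 1))**2 + 3*((-3 + 2)*(-2 + 1))) - 1*39) = -148*((-4 + (-1*(-1))**2 + 3*(-1*(-1))) - 39) = -148*((-4 + 1**2 + 3*1) - 39) = -148*((-4 + 1 + 3) - 39) = -148*(0 - 39) = -148*(-39) = 5772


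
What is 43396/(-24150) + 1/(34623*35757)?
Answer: -8954147005801/4983008809275 ≈ -1.7969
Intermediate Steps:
43396/(-24150) + 1/(34623*35757) = 43396*(-1/24150) + (1/34623)*(1/35757) = -21698/12075 + 1/1238014611 = -8954147005801/4983008809275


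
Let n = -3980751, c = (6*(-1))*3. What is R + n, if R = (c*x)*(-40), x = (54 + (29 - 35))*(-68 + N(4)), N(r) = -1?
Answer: -6365391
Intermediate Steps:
c = -18 (c = -6*3 = -18)
x = -3312 (x = (54 + (29 - 35))*(-68 - 1) = (54 - 6)*(-69) = 48*(-69) = -3312)
R = -2384640 (R = -18*(-3312)*(-40) = 59616*(-40) = -2384640)
R + n = -2384640 - 3980751 = -6365391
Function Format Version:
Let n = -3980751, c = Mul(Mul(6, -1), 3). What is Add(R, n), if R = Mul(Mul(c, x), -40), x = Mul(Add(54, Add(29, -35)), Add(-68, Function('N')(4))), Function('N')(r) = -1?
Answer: -6365391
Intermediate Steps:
c = -18 (c = Mul(-6, 3) = -18)
x = -3312 (x = Mul(Add(54, Add(29, -35)), Add(-68, -1)) = Mul(Add(54, -6), -69) = Mul(48, -69) = -3312)
R = -2384640 (R = Mul(Mul(-18, -3312), -40) = Mul(59616, -40) = -2384640)
Add(R, n) = Add(-2384640, -3980751) = -6365391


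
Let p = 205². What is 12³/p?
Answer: 1728/42025 ≈ 0.041118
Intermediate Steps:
p = 42025
12³/p = 12³/42025 = 1728*(1/42025) = 1728/42025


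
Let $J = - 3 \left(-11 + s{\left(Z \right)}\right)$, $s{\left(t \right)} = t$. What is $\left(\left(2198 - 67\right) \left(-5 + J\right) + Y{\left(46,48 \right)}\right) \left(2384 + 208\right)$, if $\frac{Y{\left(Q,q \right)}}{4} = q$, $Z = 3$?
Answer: $105445152$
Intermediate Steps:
$Y{\left(Q,q \right)} = 4 q$
$J = 24$ ($J = - 3 \left(-11 + 3\right) = \left(-3\right) \left(-8\right) = 24$)
$\left(\left(2198 - 67\right) \left(-5 + J\right) + Y{\left(46,48 \right)}\right) \left(2384 + 208\right) = \left(\left(2198 - 67\right) \left(-5 + 24\right) + 4 \cdot 48\right) \left(2384 + 208\right) = \left(2131 \cdot 19 + 192\right) 2592 = \left(40489 + 192\right) 2592 = 40681 \cdot 2592 = 105445152$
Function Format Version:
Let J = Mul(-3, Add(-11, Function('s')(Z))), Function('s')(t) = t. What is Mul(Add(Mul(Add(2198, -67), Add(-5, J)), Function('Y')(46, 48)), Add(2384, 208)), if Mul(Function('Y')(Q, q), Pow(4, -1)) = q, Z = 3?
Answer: 105445152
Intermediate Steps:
Function('Y')(Q, q) = Mul(4, q)
J = 24 (J = Mul(-3, Add(-11, 3)) = Mul(-3, -8) = 24)
Mul(Add(Mul(Add(2198, -67), Add(-5, J)), Function('Y')(46, 48)), Add(2384, 208)) = Mul(Add(Mul(Add(2198, -67), Add(-5, 24)), Mul(4, 48)), Add(2384, 208)) = Mul(Add(Mul(2131, 19), 192), 2592) = Mul(Add(40489, 192), 2592) = Mul(40681, 2592) = 105445152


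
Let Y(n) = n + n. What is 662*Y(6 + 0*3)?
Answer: 7944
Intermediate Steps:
Y(n) = 2*n
662*Y(6 + 0*3) = 662*(2*(6 + 0*3)) = 662*(2*(6 + 0)) = 662*(2*6) = 662*12 = 7944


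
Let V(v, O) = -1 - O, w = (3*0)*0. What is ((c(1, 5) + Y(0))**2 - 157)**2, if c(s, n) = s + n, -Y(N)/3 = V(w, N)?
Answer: 5776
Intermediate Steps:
w = 0 (w = 0*0 = 0)
Y(N) = 3 + 3*N (Y(N) = -3*(-1 - N) = 3 + 3*N)
c(s, n) = n + s
((c(1, 5) + Y(0))**2 - 157)**2 = (((5 + 1) + (3 + 3*0))**2 - 157)**2 = ((6 + (3 + 0))**2 - 157)**2 = ((6 + 3)**2 - 157)**2 = (9**2 - 157)**2 = (81 - 157)**2 = (-76)**2 = 5776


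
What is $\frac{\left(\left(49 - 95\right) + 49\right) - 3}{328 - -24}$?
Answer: $0$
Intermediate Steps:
$\frac{\left(\left(49 - 95\right) + 49\right) - 3}{328 - -24} = \frac{\left(-46 + 49\right) - 3}{328 + 24} = \frac{3 - 3}{352} = 0 \cdot \frac{1}{352} = 0$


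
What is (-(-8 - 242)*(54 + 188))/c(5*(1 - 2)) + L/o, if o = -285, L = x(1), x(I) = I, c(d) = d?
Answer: -3448501/285 ≈ -12100.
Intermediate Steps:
L = 1
(-(-8 - 242)*(54 + 188))/c(5*(1 - 2)) + L/o = (-(-8 - 242)*(54 + 188))/((5*(1 - 2))) + 1/(-285) = (-(-250)*242)/((5*(-1))) + 1*(-1/285) = -1*(-60500)/(-5) - 1/285 = 60500*(-1/5) - 1/285 = -12100 - 1/285 = -3448501/285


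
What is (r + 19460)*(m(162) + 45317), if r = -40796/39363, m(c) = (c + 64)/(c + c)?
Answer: 2811646719275464/3188403 ≈ 8.8184e+8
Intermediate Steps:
m(c) = (64 + c)/(2*c) (m(c) = (64 + c)/((2*c)) = (64 + c)*(1/(2*c)) = (64 + c)/(2*c))
r = -40796/39363 (r = -40796*1/39363 = -40796/39363 ≈ -1.0364)
(r + 19460)*(m(162) + 45317) = (-40796/39363 + 19460)*((½)*(64 + 162)/162 + 45317) = 765963184*((½)*(1/162)*226 + 45317)/39363 = 765963184*(113/162 + 45317)/39363 = (765963184/39363)*(7341467/162) = 2811646719275464/3188403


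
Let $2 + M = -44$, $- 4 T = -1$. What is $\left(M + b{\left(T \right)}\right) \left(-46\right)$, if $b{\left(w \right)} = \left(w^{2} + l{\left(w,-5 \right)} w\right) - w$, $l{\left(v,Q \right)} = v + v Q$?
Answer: $\frac{17089}{8} \approx 2136.1$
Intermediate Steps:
$T = \frac{1}{4}$ ($T = \left(- \frac{1}{4}\right) \left(-1\right) = \frac{1}{4} \approx 0.25$)
$M = -46$ ($M = -2 - 44 = -46$)
$l{\left(v,Q \right)} = v + Q v$
$b{\left(w \right)} = - w - 3 w^{2}$ ($b{\left(w \right)} = \left(w^{2} + w \left(1 - 5\right) w\right) - w = \left(w^{2} + w \left(-4\right) w\right) - w = \left(w^{2} + - 4 w w\right) - w = \left(w^{2} - 4 w^{2}\right) - w = - 3 w^{2} - w = - w - 3 w^{2}$)
$\left(M + b{\left(T \right)}\right) \left(-46\right) = \left(-46 + \frac{-1 - \frac{3}{4}}{4}\right) \left(-46\right) = \left(-46 + \frac{1}{4} \left(- \frac{7}{4}\right)\right) \left(-46\right) = \left(-46 - \frac{7}{16}\right) \left(-46\right) = \left(- \frac{743}{16}\right) \left(-46\right) = \frac{17089}{8}$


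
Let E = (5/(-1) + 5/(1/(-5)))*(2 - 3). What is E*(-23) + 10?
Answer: -680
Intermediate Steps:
E = 30 (E = (5*(-1) + 5/(-⅕))*(-1) = (-5 + 5*(-5))*(-1) = (-5 - 25)*(-1) = -30*(-1) = 30)
E*(-23) + 10 = 30*(-23) + 10 = -690 + 10 = -680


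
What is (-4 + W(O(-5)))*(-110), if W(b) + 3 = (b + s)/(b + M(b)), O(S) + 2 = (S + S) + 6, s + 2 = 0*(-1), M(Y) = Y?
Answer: 2090/3 ≈ 696.67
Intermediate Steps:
s = -2 (s = -2 + 0*(-1) = -2 + 0 = -2)
O(S) = 4 + 2*S (O(S) = -2 + ((S + S) + 6) = -2 + (2*S + 6) = -2 + (6 + 2*S) = 4 + 2*S)
W(b) = -3 + (-2 + b)/(2*b) (W(b) = -3 + (b - 2)/(b + b) = -3 + (-2 + b)/((2*b)) = -3 + (-2 + b)*(1/(2*b)) = -3 + (-2 + b)/(2*b))
(-4 + W(O(-5)))*(-110) = (-4 + (-5/2 - 1/(4 + 2*(-5))))*(-110) = (-4 + (-5/2 - 1/(4 - 10)))*(-110) = (-4 + (-5/2 - 1/(-6)))*(-110) = (-4 + (-5/2 - 1*(-⅙)))*(-110) = (-4 + (-5/2 + ⅙))*(-110) = (-4 - 7/3)*(-110) = -19/3*(-110) = 2090/3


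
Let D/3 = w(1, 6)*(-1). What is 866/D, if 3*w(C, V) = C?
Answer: -866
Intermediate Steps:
w(C, V) = C/3
D = -1 (D = 3*(((⅓)*1)*(-1)) = 3*((⅓)*(-1)) = 3*(-⅓) = -1)
866/D = 866/(-1) = 866*(-1) = -866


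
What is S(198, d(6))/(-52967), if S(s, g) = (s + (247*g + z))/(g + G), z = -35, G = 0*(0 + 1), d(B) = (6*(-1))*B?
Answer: -8729/1906812 ≈ -0.0045778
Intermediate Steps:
d(B) = -6*B
G = 0 (G = 0*1 = 0)
S(s, g) = (-35 + s + 247*g)/g (S(s, g) = (s + (247*g - 35))/(g + 0) = (s + (-35 + 247*g))/g = (-35 + s + 247*g)/g)
S(198, d(6))/(-52967) = ((-35 + 198 + 247*(-6*6))/((-6*6)))/(-52967) = ((-35 + 198 + 247*(-36))/(-36))*(-1/52967) = -(-35 + 198 - 8892)/36*(-1/52967) = -1/36*(-8729)*(-1/52967) = (8729/36)*(-1/52967) = -8729/1906812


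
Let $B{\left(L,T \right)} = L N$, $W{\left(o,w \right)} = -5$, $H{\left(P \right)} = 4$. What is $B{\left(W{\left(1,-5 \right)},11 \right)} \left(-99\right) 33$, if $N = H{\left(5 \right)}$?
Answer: $65340$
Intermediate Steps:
$N = 4$
$B{\left(L,T \right)} = 4 L$ ($B{\left(L,T \right)} = L 4 = 4 L$)
$B{\left(W{\left(1,-5 \right)},11 \right)} \left(-99\right) 33 = 4 \left(-5\right) \left(-99\right) 33 = \left(-20\right) \left(-99\right) 33 = 1980 \cdot 33 = 65340$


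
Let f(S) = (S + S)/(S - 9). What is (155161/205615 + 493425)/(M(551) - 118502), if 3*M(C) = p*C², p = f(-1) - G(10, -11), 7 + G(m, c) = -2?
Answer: 76091802402/125302973567 ≈ 0.60726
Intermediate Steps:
G(m, c) = -9 (G(m, c) = -7 - 2 = -9)
f(S) = 2*S/(-9 + S) (f(S) = (2*S)/(-9 + S) = 2*S/(-9 + S))
p = 46/5 (p = 2*(-1)/(-9 - 1) - 1*(-9) = 2*(-1)/(-10) + 9 = 2*(-1)*(-⅒) + 9 = ⅕ + 9 = 46/5 ≈ 9.2000)
M(C) = 46*C²/15 (M(C) = (46*C²/5)/3 = 46*C²/15)
(155161/205615 + 493425)/(M(551) - 118502) = (155161/205615 + 493425)/((46/15)*551² - 118502) = (155161*(1/205615) + 493425)/((46/15)*303601 - 118502) = (155161/205615 + 493425)/(13965646/15 - 118502) = 101455736536/(205615*(12188116/15)) = (101455736536/205615)*(15/12188116) = 76091802402/125302973567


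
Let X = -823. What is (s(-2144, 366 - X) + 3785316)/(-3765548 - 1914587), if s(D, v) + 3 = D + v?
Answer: -3784358/5680135 ≈ -0.66624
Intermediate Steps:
s(D, v) = -3 + D + v (s(D, v) = -3 + (D + v) = -3 + D + v)
(s(-2144, 366 - X) + 3785316)/(-3765548 - 1914587) = ((-3 - 2144 + (366 - 1*(-823))) + 3785316)/(-3765548 - 1914587) = ((-3 - 2144 + (366 + 823)) + 3785316)/(-5680135) = ((-3 - 2144 + 1189) + 3785316)*(-1/5680135) = (-958 + 3785316)*(-1/5680135) = 3784358*(-1/5680135) = -3784358/5680135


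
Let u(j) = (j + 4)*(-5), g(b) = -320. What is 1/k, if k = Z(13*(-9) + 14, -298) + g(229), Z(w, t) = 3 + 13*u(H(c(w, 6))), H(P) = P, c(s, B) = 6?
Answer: -1/967 ≈ -0.0010341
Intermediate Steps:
u(j) = -20 - 5*j (u(j) = (4 + j)*(-5) = -20 - 5*j)
Z(w, t) = -647 (Z(w, t) = 3 + 13*(-20 - 5*6) = 3 + 13*(-20 - 30) = 3 + 13*(-50) = 3 - 650 = -647)
k = -967 (k = -647 - 320 = -967)
1/k = 1/(-967) = -1/967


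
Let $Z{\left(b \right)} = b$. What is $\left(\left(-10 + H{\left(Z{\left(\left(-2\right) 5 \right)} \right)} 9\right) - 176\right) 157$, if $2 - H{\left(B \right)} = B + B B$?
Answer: $-153546$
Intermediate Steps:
$H{\left(B \right)} = 2 - B - B^{2}$ ($H{\left(B \right)} = 2 - \left(B + B B\right) = 2 - \left(B + B^{2}\right) = 2 - B - B^{2}$)
$\left(\left(-10 + H{\left(Z{\left(\left(-2\right) 5 \right)} \right)} 9\right) - 176\right) 157 = \left(\left(-10 + \left(2 - \left(-2\right) 5 - \left(\left(-2\right) 5\right)^{2}\right) 9\right) - 176\right) 157 = \left(\left(-10 + \left(2 - -10 - \left(-10\right)^{2}\right) 9\right) - 176\right) 157 = \left(\left(-10 + \left(2 + 10 - 100\right) 9\right) - 176\right) 157 = \left(\left(-10 - 792\right) - 176\right) 157 = \left(-802 - 176\right) 157 = \left(-978\right) 157 = -153546$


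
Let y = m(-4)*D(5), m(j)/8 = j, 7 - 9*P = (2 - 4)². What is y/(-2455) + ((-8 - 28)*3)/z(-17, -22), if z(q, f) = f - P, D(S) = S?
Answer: 161228/32897 ≈ 4.9010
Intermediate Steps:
P = ⅓ (P = 7/9 - (2 - 4)²/9 = 7/9 - ⅑*(-2)² = 7/9 - ⅑*4 = 7/9 - 4/9 = ⅓ ≈ 0.33333)
m(j) = 8*j
z(q, f) = -⅓ + f (z(q, f) = f - 1*⅓ = f - ⅓ = -⅓ + f)
y = -160 (y = (8*(-4))*5 = -32*5 = -160)
y/(-2455) + ((-8 - 28)*3)/z(-17, -22) = -160/(-2455) + ((-8 - 28)*3)/(-⅓ - 22) = -160*(-1/2455) + (-36*3)/(-67/3) = 32/491 - 108*(-3/67) = 32/491 + 324/67 = 161228/32897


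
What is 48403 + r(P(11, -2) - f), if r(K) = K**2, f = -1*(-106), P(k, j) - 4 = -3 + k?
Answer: 57239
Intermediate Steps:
P(k, j) = 1 + k (P(k, j) = 4 + (-3 + k) = 1 + k)
f = 106
48403 + r(P(11, -2) - f) = 48403 + ((1 + 11) - 1*106)**2 = 48403 + (12 - 106)**2 = 48403 + (-94)**2 = 48403 + 8836 = 57239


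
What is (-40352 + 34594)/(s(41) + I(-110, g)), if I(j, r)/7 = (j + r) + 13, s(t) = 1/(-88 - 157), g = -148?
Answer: 705355/210088 ≈ 3.3574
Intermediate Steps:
s(t) = -1/245 (s(t) = 1/(-245) = -1/245)
I(j, r) = 91 + 7*j + 7*r (I(j, r) = 7*((j + r) + 13) = 7*(13 + j + r) = 91 + 7*j + 7*r)
(-40352 + 34594)/(s(41) + I(-110, g)) = (-40352 + 34594)/(-1/245 + (91 + 7*(-110) + 7*(-148))) = -5758/(-1/245 + (91 - 770 - 1036)) = -5758/(-1/245 - 1715) = -5758/(-420176/245) = -5758*(-245/420176) = 705355/210088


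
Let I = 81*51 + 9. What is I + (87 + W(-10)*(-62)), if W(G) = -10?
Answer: 4847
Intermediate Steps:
I = 4140 (I = 4131 + 9 = 4140)
I + (87 + W(-10)*(-62)) = 4140 + (87 - 10*(-62)) = 4140 + (87 + 620) = 4140 + 707 = 4847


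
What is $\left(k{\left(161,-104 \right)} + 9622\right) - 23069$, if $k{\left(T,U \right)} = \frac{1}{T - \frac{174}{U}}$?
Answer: $- \frac{113748121}{8459} \approx -13447.0$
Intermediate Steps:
$\left(k{\left(161,-104 \right)} + 9622\right) - 23069 = \left(- \frac{104}{-174 + 161 \left(-104\right)} + 9622\right) - 23069 = \left(- \frac{104}{-174 - 16744} + 9622\right) - 23069 = \left(- \frac{104}{-16918} + 9622\right) - 23069 = \left(\left(-104\right) \left(- \frac{1}{16918}\right) + 9622\right) - 23069 = \left(\frac{52}{8459} + 9622\right) - 23069 = \frac{81392550}{8459} - 23069 = - \frac{113748121}{8459}$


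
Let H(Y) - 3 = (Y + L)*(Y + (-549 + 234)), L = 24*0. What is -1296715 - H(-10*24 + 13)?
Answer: -1419752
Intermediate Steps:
L = 0
H(Y) = 3 + Y*(-315 + Y) (H(Y) = 3 + (Y + 0)*(Y + (-549 + 234)) = 3 + Y*(Y - 315) = 3 + Y*(-315 + Y))
-1296715 - H(-10*24 + 13) = -1296715 - (3 + (-10*24 + 13)**2 - 315*(-10*24 + 13)) = -1296715 - (3 + (-240 + 13)**2 - 315*(-240 + 13)) = -1296715 - (3 + (-227)**2 - 315*(-227)) = -1296715 - (3 + 51529 + 71505) = -1296715 - 1*123037 = -1296715 - 123037 = -1419752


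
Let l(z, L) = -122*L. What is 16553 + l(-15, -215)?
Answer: 42783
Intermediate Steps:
16553 + l(-15, -215) = 16553 - 122*(-215) = 16553 + 26230 = 42783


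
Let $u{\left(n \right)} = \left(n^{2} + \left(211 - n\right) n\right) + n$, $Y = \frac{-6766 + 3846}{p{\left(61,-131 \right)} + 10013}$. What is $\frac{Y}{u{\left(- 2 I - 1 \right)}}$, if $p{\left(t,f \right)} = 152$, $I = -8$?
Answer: $- \frac{146}{1616235} \approx -9.0333 \cdot 10^{-5}$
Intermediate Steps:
$Y = - \frac{584}{2033}$ ($Y = \frac{-6766 + 3846}{152 + 10013} = - \frac{2920}{10165} = \left(-2920\right) \frac{1}{10165} = - \frac{584}{2033} \approx -0.28726$)
$u{\left(n \right)} = n + n^{2} + n \left(211 - n\right)$ ($u{\left(n \right)} = \left(n^{2} + n \left(211 - n\right)\right) + n = n + n^{2} + n \left(211 - n\right)$)
$\frac{Y}{u{\left(- 2 I - 1 \right)}} = - \frac{584}{2033 \cdot 212 \left(\left(-2\right) \left(-8\right) - 1\right)} = - \frac{584}{2033 \cdot 212 \left(16 - 1\right)} = - \frac{584}{2033 \cdot 212 \cdot 15} = - \frac{584}{2033 \cdot 3180} = \left(- \frac{584}{2033}\right) \frac{1}{3180} = - \frac{146}{1616235}$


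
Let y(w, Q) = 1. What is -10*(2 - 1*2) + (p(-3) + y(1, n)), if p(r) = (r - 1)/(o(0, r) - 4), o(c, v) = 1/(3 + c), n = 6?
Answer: 23/11 ≈ 2.0909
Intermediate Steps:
p(r) = 3/11 - 3*r/11 (p(r) = (r - 1)/(1/(3 + 0) - 4) = (-1 + r)/(1/3 - 4) = (-1 + r)/(⅓ - 4) = (-1 + r)/(-11/3) = (-1 + r)*(-3/11) = 3/11 - 3*r/11)
-10*(2 - 1*2) + (p(-3) + y(1, n)) = -10*(2 - 1*2) + ((3/11 - 3/11*(-3)) + 1) = -10*(2 - 2) + ((3/11 + 9/11) + 1) = -10*0 + (12/11 + 1) = 0 + 23/11 = 23/11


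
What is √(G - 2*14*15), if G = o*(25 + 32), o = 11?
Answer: 3*√23 ≈ 14.387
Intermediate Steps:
G = 627 (G = 11*(25 + 32) = 11*57 = 627)
√(G - 2*14*15) = √(627 - 2*14*15) = √(627 - 28*15) = √(627 - 420) = √207 = 3*√23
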